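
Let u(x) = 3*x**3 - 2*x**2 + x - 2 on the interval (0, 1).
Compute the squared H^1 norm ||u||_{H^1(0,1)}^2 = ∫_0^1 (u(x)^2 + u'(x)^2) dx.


||u||_{H^1}^2 = 926/105

The H^1 norm (squared) on an interval (0, L) is
  ||u||_{H^1}^2 = ∫_0^L u(x)^2 dx + ∫_0^L u'(x)^2 dx.
Compute u'(x) = 9*x**2 - 4*x + 1.
Then u(x)^2 = 9*x**6 - 12*x**5 + 10*x**4 - 16*x**3 + 9*x**2 - 4*x + 4 and u'(x)^2 = 81*x**4 - 72*x**3 + 34*x**2 - 8*x + 1.
Integrate each monomial from 0 to 1 using ∫_0^1 c·x^n dx = c·1^(n+1)/(n+1):
  ∫_0^1 u(x)^2 dx = ∫_0^1 (9*x^6 - 12*x^5 + 10*x^4 - 16*x^3 + 9*x^2 - 4*x + 4) dx. Term by term:
    ∫_0^1 9*x^6 dx = 9/7;  ∫_0^1 -12*x^5 dx = -2;  ∫_0^1 10*x^4 dx = 2;
    ∫_0^1 -16*x^3 dx = -4;  ∫_0^1 9*x^2 dx = 3;  ∫_0^1 -4*x dx = -2;
    ∫_0^1 4 dx = 4.
  Sum: 9/7 − 2 + 2 − 4 + 3 − 2 + 4 = 16/7.
  ∫_0^1 u'(x)^2 dx = ∫_0^1 (81*x^4 - 72*x^3 + 34*x^2 - 8*x + 1) dx. Term by term:
    ∫_0^1 81*x^4 dx = 81/5;  ∫_0^1 -72*x^3 dx = -18;  ∫_0^1 34*x^2 dx = 34/3;
    ∫_0^1 -8*x dx = -4;  ∫_0^1 1 dx = 1.
  Sum: 81/5 − 18 + 34/3 − 4 + 1 = 98/15.
Adding: ||u||_{H^1}^2 = 16/7 + 98/15 = 926/105.


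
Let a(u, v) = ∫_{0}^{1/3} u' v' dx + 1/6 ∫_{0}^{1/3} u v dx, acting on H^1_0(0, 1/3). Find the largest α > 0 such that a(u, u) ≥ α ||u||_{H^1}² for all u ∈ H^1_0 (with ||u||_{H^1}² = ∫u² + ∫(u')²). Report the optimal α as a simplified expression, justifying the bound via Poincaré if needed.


α = (1 + 54*π^2)/(6*(1 + 9*π^2))

Coercivity of a(·,·) on H^1_0(0, 1/3) means a(u, u) ≥ α ||u||_{H^1}² for every u ∈ H^1_0.
The interval has length L = 1/3, and Poincaré/coercivity depend only on L. Here a(u, u) = ∫(u')² + (1/6)·∫u².
Here 0 < c = 1/6 < 1. The condition a(u,u) ≥ α||u||_{H^1}² reads (1−α)∫(u')² ≥ (α−c)∫u². Any admissible α is ≤ 1 (rapidly oscillating u have ∫u²/∫(u')² → 0), and α = 1 would force 0 ≥ (1−c)∫u², impossible since c < 1; so 1−α > 0. By the sharp Poincaré inequality on H^1_0 of an interval of length L, ∫(u')² ≥ (π/L)²∫u² with equality for the first sine mode sin(π(x−x₀)/L) (x₀ the left endpoint), so the inequality holds for all u iff (1−α)(π/L)² ≥ α − c, i.e. α ≤ ((π/L)² + c)/((π/L)² + 1) = (1 + c(L/π)²)/(1 + (L/π)²). With (π/L)² = 9*π^2 and c = 1/6, the largest admissible constant is α = ((π/L)² + c)/((π/L)² + 1).
Simplifying, α = (1 + 54*π^2)/(6*(1 + 9*π^2)).


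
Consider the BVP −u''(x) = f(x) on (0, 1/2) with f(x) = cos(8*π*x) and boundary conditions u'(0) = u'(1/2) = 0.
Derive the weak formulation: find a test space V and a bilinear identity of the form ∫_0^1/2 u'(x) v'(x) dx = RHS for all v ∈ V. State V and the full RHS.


V = H^1(0, 1/2) (no boundary constraint on v; u is determined up to an additive constant); weak form: ∫_0^1/2 u'v' dx = ∫_0^1/2 (cos(8*π*x)) v dx for all v ∈ V.

Multiply both sides by a test function v and integrate from 0 to 1/2:
  ∫_0^1/2 −u''(x) v(x) dx = ∫_0^1/2 f(x) v(x) dx.
Integrate the LHS by parts once:
  ∫_0^1/2 −u'' v dx = −[u'(x) v(x)]_0^1/2 + ∫_0^1/2 u'(x) v'(x) dx.
Thus ∫_0^1/2 u'(x) v'(x) dx = ∫_0^1/2 f(x) v(x) dx + [u'(x) v(x)]_0^1/2.
Choose V so that boundary terms are either known or forced to vanish.
u has homogeneous Neumann: u'(0) = u'(1/2) = 0. So [u' v]_0^1/2 = 0·v(1/2) − 0·v(0) = 0 for any v; take V = H^1(0, 1/2).
Weak formulation: find u (satisfying any essential BC) such that ∫_0^1/2 u'(x) v'(x) dx = ∫_0^1/2 f v dx for all v ∈ V (homogeneous Neumann, so boundary terms vanish).
Substituting f(x) = cos(8*π*x), the right-hand side is ∫_0^1/2 (cos(8*π*x)) v dx.
Compatibility check (pure Neumann): taking v ≡ 1 ∈ V gives 0 = ∫_0^1/2 f dx + (0) − (0), i.e. ∫_0^1/2 f dx must equal u'(0) − u'(1/2) = 0. Indeed ∫_0^1/2 (cos(8*π*x)) dx = 0, so the data are compatible. The solution is then unique only up to an additive constant (fix it e.g. by requiring ∫_0^1/2 u dx = 0).


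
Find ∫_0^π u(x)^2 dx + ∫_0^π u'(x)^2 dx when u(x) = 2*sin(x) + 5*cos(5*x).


||u||_{H^1(0,π)}^2 = 329*π

u'(x) = -25*sin(5*x) + 2*cos(x).
Expand u² and (u')² and integrate term by term on (0, π), using: for integers n ≥ 1, ∫_0^π sin²(nx) dx = ∫_0^π cos²(nx) dx = π/2; for n ≠ n', ∫_0^π sin(nx)sin(n'x) dx = ∫_0^π cos(nx)cos(n'x) dx = 0; and by product-to-sum, ∫_0^π sin(nx)cos(n'x) dx = ½∫_0^π [sin((n+n')x) + sin((n−n')x)] dx, which is 0 when n+n' is even and 2n/(n²−n'²) when n+n' is odd (it need not vanish on (0, π)).
  u² squared terms: (2)²·∫sin(x)² dx = 4·π/2 = 2*π;  (5)²·∫cos(5x)² dx = 25·π/2 = 25*π/2.
  u² cross terms: 2·(2)·(5)·∫sin(x)·cos(5x) dx = 20·(0) = 0.
  So ∫_0^π u² dx = 2*π + 25*π/2 + 0 = 29*π/2.
  (u')² squared terms: (-25)²·∫sin(5x)² dx = 625·π/2 = 625*π/2;  (2)²·∫cos(x)² dx = 4·π/2 = 2*π.
  (u')² cross terms: 2·(-25)·(2)·∫sin(5x)·cos(x) dx = -100·(0) = 0.
  So ∫_0^π (u')² dx = 625*π/2 + 2*π + 0 = 629*π/2.
||u||_{H^1}^2 = (29*π/2) + (629*π/2) = 329*π.


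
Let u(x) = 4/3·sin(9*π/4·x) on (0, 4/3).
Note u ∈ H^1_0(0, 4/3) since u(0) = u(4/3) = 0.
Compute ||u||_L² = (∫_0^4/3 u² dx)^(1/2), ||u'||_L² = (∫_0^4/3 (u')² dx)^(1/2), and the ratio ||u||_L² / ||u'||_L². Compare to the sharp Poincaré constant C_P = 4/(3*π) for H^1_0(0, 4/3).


||u||_L² / ||u'||_L² = 4/(9*π) < C_P = 4/(3*π).

u(x) = 4/3·sin(9*π/4·x), so u'(x) = 3*π*cos(9*π*x/4).
Writing u(x) = A·sin(kπx/L) with A = 4/3 and k = 3, use ∫_0^L sin²(kπx/L) dx = L/2 and ∫_0^L cos²(kπx/L) dx = L/2.
u² = 16/9·sin²(9*π/4·x) and (u')² = 9*π^2·cos²(9*π/4·x), and each of sin², cos² integrates to L/2 = 2/3 over (0, 4/3).
∫_0^4/3 u² dx = 32/27, so ||u||_L² = 4*sqrt(6)/9.
∫_0^4/3 (u')² dx = 6*π^2, so ||u'||_L² = sqrt(6)*π.
Ratio ||u||_L² / ||u'||_L² = 4/(9*π).
Sharp Poincaré constant on H^1_0(0, 4/3) is C_P = L/π = 4/(3*π), achieved by sin(3*π/4·x).
This is the k = 3 harmonic; the ratio L/(kπ) is strictly less than C_P = L/π, consistent with the sharp inequality ||u||_L² ≤ C_P ||u'||_L².


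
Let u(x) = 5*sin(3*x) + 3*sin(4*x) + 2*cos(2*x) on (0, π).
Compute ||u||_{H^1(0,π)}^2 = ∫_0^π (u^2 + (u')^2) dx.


||u||_{H^1(0,π)}^2 = 120 + 423*π/2

u'(x) = -4*sin(2*x) + 15*cos(3*x) + 12*cos(4*x).
Expand u² and (u')² and integrate term by term on (0, π), using: for integers n ≥ 1, ∫_0^π sin²(nx) dx = ∫_0^π cos²(nx) dx = π/2; for n ≠ n', ∫_0^π sin(nx)sin(n'x) dx = ∫_0^π cos(nx)cos(n'x) dx = 0; and by product-to-sum, ∫_0^π sin(nx)cos(n'x) dx = ½∫_0^π [sin((n+n')x) + sin((n−n')x)] dx, which is 0 when n+n' is even and 2n/(n²−n'²) when n+n' is odd (it need not vanish on (0, π)).
  u² squared terms: (2)²·∫cos(2x)² dx = 4·π/2 = 2*π;  (3)²·∫sin(4x)² dx = 9·π/2 = 9*π/2;  (5)²·∫sin(3x)² dx = 25·π/2 = 25*π/2.
  u² cross terms: 2·(2)·(3)·∫cos(2x)·sin(4x) dx = 12·(0) = 0;  2·(2)·(5)·∫cos(2x)·sin(3x) dx = 20·(6/5) = 24;  2·(3)·(5)·∫sin(4x)·sin(3x) dx = 30·(0) = 0.
  So ∫_0^π u² dx = 2*π + 9*π/2 + 25*π/2 + 0 + 24 + 0 = 24 + 19*π.
  (u')² squared terms: (-4)²·∫sin(2x)² dx = 16·π/2 = 8*π;  (12)²·∫cos(4x)² dx = 144·π/2 = 72*π;  (15)²·∫cos(3x)² dx = 225·π/2 = 225*π/2.
  (u')² cross terms: 2·(-4)·(12)·∫sin(2x)·cos(4x) dx = -96·(0) = 0;  2·(-4)·(15)·∫sin(2x)·cos(3x) dx = -120·(-4/5) = 96;  2·(12)·(15)·∫cos(4x)·cos(3x) dx = 360·(0) = 0.
  So ∫_0^π (u')² dx = 8*π + 72*π + 225*π/2 + 0 + 96 + 0 = 96 + 385*π/2.
||u||_{H^1}^2 = (24 + 19*π) + (96 + 385*π/2) = 120 + 423*π/2.


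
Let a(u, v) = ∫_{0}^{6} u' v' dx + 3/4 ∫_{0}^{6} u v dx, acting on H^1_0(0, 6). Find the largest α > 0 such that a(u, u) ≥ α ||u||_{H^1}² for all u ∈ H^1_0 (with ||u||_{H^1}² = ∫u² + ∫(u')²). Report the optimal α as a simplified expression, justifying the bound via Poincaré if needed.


α = (π^2 + 27)/(π^2 + 36)

Coercivity of a(·,·) on H^1_0(0, 6) means a(u, u) ≥ α ||u||_{H^1}² for every u ∈ H^1_0.
The interval has length L = 6, and Poincaré/coercivity depend only on L. Here a(u, u) = ∫(u')² + (3/4)·∫u².
Here 0 < c = 3/4 < 1. The condition a(u,u) ≥ α||u||_{H^1}² reads (1−α)∫(u')² ≥ (α−c)∫u². Any admissible α is ≤ 1 (rapidly oscillating u have ∫u²/∫(u')² → 0), and α = 1 would force 0 ≥ (1−c)∫u², impossible since c < 1; so 1−α > 0. By the sharp Poincaré inequality on H^1_0 of an interval of length L, ∫(u')² ≥ (π/L)²∫u² with equality for the first sine mode sin(π(x−x₀)/L) (x₀ the left endpoint), so the inequality holds for all u iff (1−α)(π/L)² ≥ α − c, i.e. α ≤ ((π/L)² + c)/((π/L)² + 1) = (1 + c(L/π)²)/(1 + (L/π)²). With (π/L)² = π^2/36 and c = 3/4, the largest admissible constant is α = ((π/L)² + c)/((π/L)² + 1).
Simplifying, α = (π^2 + 27)/(π^2 + 36).


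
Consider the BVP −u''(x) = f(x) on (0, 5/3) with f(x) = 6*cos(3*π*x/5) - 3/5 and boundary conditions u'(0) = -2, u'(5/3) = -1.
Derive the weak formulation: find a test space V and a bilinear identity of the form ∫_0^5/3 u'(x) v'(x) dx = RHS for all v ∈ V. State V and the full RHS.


V = H^1(0, 5/3) (v unrestricted at boundary; u is determined up to an additive constant); weak form: ∫_0^5/3 u'v' dx = ∫_0^5/3 (6*cos(3*π*x/5) - 3/5) v dx − v(5/3) + 2·v(0) for all v ∈ V.

Multiply both sides by a test function v and integrate from 0 to 5/3:
  ∫_0^5/3 −u''(x) v(x) dx = ∫_0^5/3 f(x) v(x) dx.
Integrate the LHS by parts once:
  ∫_0^5/3 −u'' v dx = −[u'(x) v(x)]_0^5/3 + ∫_0^5/3 u'(x) v'(x) dx.
Thus ∫_0^5/3 u'(x) v'(x) dx = ∫_0^5/3 f(x) v(x) dx + [u'(x) v(x)]_0^5/3.
Choose V so that boundary terms are either known or forced to vanish.
u has inhomogeneous Neumann u'(0) = -2, u'(5/3) = -1. [u' v]_0^5/3 = (-1)·v(5/3) − (-2)·v(0) = − v(5/3) + 2·v(0). Take V = H^1(0, 5/3); boundary term becomes part of RHS.
Weak formulation: find u (satisfying any essential BC) such that ∫_0^5/3 u'(x) v'(x) dx = ∫_0^5/3 f v dx − v(5/3) + 2·v(0) for all v ∈ V (Neumann data are natural BCs: they enter the RHS as boundary terms).
Substituting f(x) = 6*cos(3*π*x/5) - 3/5, the right-hand side is ∫_0^5/3 (6*cos(3*π*x/5) - 3/5) v dx − v(5/3) + 2·v(0).
Compatibility check (pure Neumann): taking v ≡ 1 ∈ V gives 0 = ∫_0^5/3 f dx + (-1) − (-2), i.e. ∫_0^5/3 f dx must equal u'(0) − u'(5/3) = -1. Indeed ∫_0^5/3 (6*cos(3*π*x/5) - 3/5) dx = -1, so the data are compatible. The solution is then unique only up to an additive constant (fix it e.g. by requiring ∫_0^5/3 u dx = 0).


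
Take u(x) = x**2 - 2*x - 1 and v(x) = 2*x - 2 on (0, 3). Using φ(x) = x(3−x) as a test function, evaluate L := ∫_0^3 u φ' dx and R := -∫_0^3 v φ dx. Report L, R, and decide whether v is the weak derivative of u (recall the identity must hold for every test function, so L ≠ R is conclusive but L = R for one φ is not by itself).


LHS = -9/2, RHS = -9/2. Yes, v = u' weakly.

u(x) = x**2 - 2*x - 1, classical derivative u'(x) = 2*x - 2.
φ(x) = x(3−x), so φ'(x) = 3 - 2*x.
Note φ(0) = φ(3) = 0, so the boundary term u·φ vanishes.
LHS = ∫_0^3 u(x) φ'(x) dx = ∫_0^3 (-2*x^3 + 7*x^2 - 4*x - 3) dx. Term by term:
  ∫_0^3 -2*x^3 dx = -81/2;  ∫_0^3 7*x^2 dx = 63;  ∫_0^3 -4*x dx = -18;
  ∫_0^3 -3 dx = -9.
Sum: -81/2 + 63 − 18 − 9 = -9/2.
So LHS = -9/2.
∫_0^3 v(x) φ(x) dx = ∫_0^3 (-2*x^3 + 8*x^2 - 6*x) dx. Term by term:
  ∫_0^3 -2*x^3 dx = -81/2;  ∫_0^3 8*x^2 dx = 72;  ∫_0^3 -6*x dx = -27.
Sum: -81/2 + 72 − 27 = 9/2.
So RHS = -∫_0^3 v(x) φ(x) dx = -9/2.
LHS = RHS, so the identity holds for this test φ.
Moreover u is smooth here and v(x) = u'(x) = 2*x - 2 pointwise, so the identity holds for every test function. Hence v is the weak derivative of u.


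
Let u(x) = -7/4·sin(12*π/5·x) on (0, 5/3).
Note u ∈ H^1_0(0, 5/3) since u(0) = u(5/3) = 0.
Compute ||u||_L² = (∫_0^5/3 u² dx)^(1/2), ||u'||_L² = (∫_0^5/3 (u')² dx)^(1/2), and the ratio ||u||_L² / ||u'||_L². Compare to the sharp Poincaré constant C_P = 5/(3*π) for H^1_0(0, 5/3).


||u||_L² / ||u'||_L² = 5/(12*π) < C_P = 5/(3*π).

u(x) = -7/4·sin(12*π/5·x), so u'(x) = -21*π*cos(12*π*x/5)/5.
Writing u(x) = A·sin(kπx/L) with A = -7/4 and k = 4, use ∫_0^L sin²(kπx/L) dx = L/2 and ∫_0^L cos²(kπx/L) dx = L/2.
u² = 49/16·sin²(12*π/5·x) and (u')² = 441*π^2/25·cos²(12*π/5·x), and each of sin², cos² integrates to L/2 = 5/6 over (0, 5/3).
∫_0^5/3 u² dx = 245/96, so ||u||_L² = 7*sqrt(30)/24.
∫_0^5/3 (u')² dx = 147*π^2/10, so ||u'||_L² = 7*sqrt(30)*π/10.
Ratio ||u||_L² / ||u'||_L² = 5/(12*π).
Sharp Poincaré constant on H^1_0(0, 5/3) is C_P = L/π = 5/(3*π), achieved by sin(3*π/5·x).
This is the k = 4 harmonic; the ratio L/(kπ) is strictly less than C_P = L/π, consistent with the sharp inequality ||u||_L² ≤ C_P ||u'||_L².


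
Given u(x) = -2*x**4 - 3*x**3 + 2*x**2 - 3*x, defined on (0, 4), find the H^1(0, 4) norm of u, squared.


||u||_{H^1}^2 = 148826828/315

The H^1 norm (squared) on an interval (0, L) is
  ||u||_{H^1}^2 = ∫_0^L u(x)^2 dx + ∫_0^L u'(x)^2 dx.
Compute u'(x) = -8*x**3 - 9*x**2 + 4*x - 3.
Then u(x)^2 = 4*x**8 + 12*x**7 + x**6 + 22*x**4 - 12*x**3 + 9*x**2 and u'(x)^2 = 64*x**6 + 144*x**5 + 17*x**4 - 24*x**3 + 70*x**2 - 24*x + 9.
Integrate each monomial from 0 to 4 using ∫_0^4 c·x^n dx = c·4^(n+1)/(n+1):
  ∫_0^4 u(x)^2 dx = ∫_0^4 (4*x^8 + 12*x^7 + x^6 + 22*x^4 - 12*x^3 + 9*x^2) dx. Term by term:
    ∫_0^4 4*x^8 dx = 1048576/9;  ∫_0^4 12*x^7 dx = 98304;  ∫_0^4 x^6 dx = 16384/7;
    ∫_0^4 22*x^4 dx = 22528/5;  ∫_0^4 -12*x^3 dx = -768;  ∫_0^4 9*x^2 dx = 192.
  Sum: 1048576/9 + 98304 + 16384/7 + 22528/5 − 768 + 192 = 69641024/315.
  ∫_0^4 u'(x)^2 dx = ∫_0^4 (64*x^6 + 144*x^5 + 17*x^4 - 24*x^3 + 70*x^2 - 24*x + 9) dx. Term by term:
    ∫_0^4 64*x^6 dx = 1048576/7;  ∫_0^4 144*x^5 dx = 98304;  ∫_0^4 17*x^4 dx = 17408/5;
    ∫_0^4 -24*x^3 dx = -1536;  ∫_0^4 70*x^2 dx = 4480/3;  ∫_0^4 -24*x dx = -192;
    ∫_0^4 9 dx = 36.
  Sum: 1048576/7 + 98304 + 17408/5 − 1536 + 4480/3 − 192 + 36 = 26395268/105.
Adding: ||u||_{H^1}^2 = 69641024/315 + 26395268/105 = 148826828/315.


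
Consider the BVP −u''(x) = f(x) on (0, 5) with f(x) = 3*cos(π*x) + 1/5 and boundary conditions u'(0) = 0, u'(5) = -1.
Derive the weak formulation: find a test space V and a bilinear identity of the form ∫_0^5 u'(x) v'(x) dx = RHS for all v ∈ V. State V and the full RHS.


V = H^1(0, 5) (v unrestricted at boundary; u is determined up to an additive constant); weak form: ∫_0^5 u'v' dx = ∫_0^5 (3*cos(π*x) + 1/5) v dx − v(5) for all v ∈ V.

Multiply both sides by a test function v and integrate from 0 to 5:
  ∫_0^5 −u''(x) v(x) dx = ∫_0^5 f(x) v(x) dx.
Integrate the LHS by parts once:
  ∫_0^5 −u'' v dx = −[u'(x) v(x)]_0^5 + ∫_0^5 u'(x) v'(x) dx.
Thus ∫_0^5 u'(x) v'(x) dx = ∫_0^5 f(x) v(x) dx + [u'(x) v(x)]_0^5.
Choose V so that boundary terms are either known or forced to vanish.
u has inhomogeneous Neumann u'(0) = 0, u'(5) = -1. [u' v]_0^5 = (-1)·v(5) − (0)·v(0) = − v(5). Take V = H^1(0, 5); boundary term becomes part of RHS.
Weak formulation: find u (satisfying any essential BC) such that ∫_0^5 u'(x) v'(x) dx = ∫_0^5 f v dx − v(5) for all v ∈ V (Neumann data are natural BCs: they enter the RHS as boundary terms).
Substituting f(x) = 3*cos(π*x) + 1/5, the right-hand side is ∫_0^5 (3*cos(π*x) + 1/5) v dx − v(5).
Compatibility check (pure Neumann): taking v ≡ 1 ∈ V gives 0 = ∫_0^5 f dx + (-1) − (0), i.e. ∫_0^5 f dx must equal u'(0) − u'(5) = 1. Indeed ∫_0^5 (3*cos(π*x) + 1/5) dx = 1, so the data are compatible. The solution is then unique only up to an additive constant (fix it e.g. by requiring ∫_0^5 u dx = 0).


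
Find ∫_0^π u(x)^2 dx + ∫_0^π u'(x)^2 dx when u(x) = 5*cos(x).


||u||_{H^1(0,π)}^2 = 25*π

u'(x) = -5*sin(x).
Expand u² and (u')² and integrate term by term on (0, π), using: for integers n ≥ 1, ∫_0^π sin²(nx) dx = ∫_0^π cos²(nx) dx = π/2; for n ≠ n', ∫_0^π sin(nx)sin(n'x) dx = ∫_0^π cos(nx)cos(n'x) dx = 0; and by product-to-sum, ∫_0^π sin(nx)cos(n'x) dx = ½∫_0^π [sin((n+n')x) + sin((n−n')x)] dx, which is 0 when n+n' is even and 2n/(n²−n'²) when n+n' is odd (it need not vanish on (0, π)).
  u² squared terms: (5)²·∫cos(x)² dx = 25·π/2 = 25*π/2.
  So ∫_0^π u² dx = 25*π/2.
  (u')² squared terms: (-5)²·∫sin(x)² dx = 25·π/2 = 25*π/2.
  So ∫_0^π (u')² dx = 25*π/2.
||u||_{H^1}^2 = (25*π/2) + (25*π/2) = 25*π.


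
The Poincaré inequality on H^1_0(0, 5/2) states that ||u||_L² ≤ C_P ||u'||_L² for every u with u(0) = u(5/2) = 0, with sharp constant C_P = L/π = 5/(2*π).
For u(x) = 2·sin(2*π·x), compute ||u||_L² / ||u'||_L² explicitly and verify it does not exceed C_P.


||u||_L² / ||u'||_L² = 1/(2*π) < C_P = 5/(2*π).

u(x) = 2·sin(2*π·x), so u'(x) = 4*π*cos(2*π*x).
Writing u(x) = A·sin(kπx/L) with A = 2 and k = 5, use ∫_0^L sin²(kπx/L) dx = L/2 and ∫_0^L cos²(kπx/L) dx = L/2.
u² = 4·sin²(2*π·x) and (u')² = 16*π^2·cos²(2*π·x), and each of sin², cos² integrates to L/2 = 5/4 over (0, 5/2).
∫_0^5/2 u² dx = 5, so ||u||_L² = sqrt(5).
∫_0^5/2 (u')² dx = 20*π^2, so ||u'||_L² = 2*sqrt(5)*π.
Ratio ||u||_L² / ||u'||_L² = 1/(2*π).
Sharp Poincaré constant on H^1_0(0, 5/2) is C_P = L/π = 5/(2*π), achieved by sin(2*π/5·x).
This is the k = 5 harmonic; the ratio L/(kπ) is strictly less than C_P = L/π, consistent with the sharp inequality ||u||_L² ≤ C_P ||u'||_L².


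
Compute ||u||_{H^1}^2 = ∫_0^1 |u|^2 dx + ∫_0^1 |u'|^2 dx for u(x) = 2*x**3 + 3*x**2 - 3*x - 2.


||u||_{H^1}^2 = 1447/70

The H^1 norm (squared) on an interval (0, L) is
  ||u||_{H^1}^2 = ∫_0^L u(x)^2 dx + ∫_0^L u'(x)^2 dx.
Compute u'(x) = 6*x**2 + 6*x - 3.
Then u(x)^2 = 4*x**6 + 12*x**5 - 3*x**4 - 26*x**3 - 3*x**2 + 12*x + 4 and u'(x)^2 = 36*x**4 + 72*x**3 - 36*x + 9.
Integrate each monomial from 0 to 1 using ∫_0^1 c·x^n dx = c·1^(n+1)/(n+1):
  ∫_0^1 u(x)^2 dx = ∫_0^1 (4*x^6 + 12*x^5 - 3*x^4 - 26*x^3 - 3*x^2 + 12*x + 4) dx. Term by term:
    ∫_0^1 4*x^6 dx = 4/7;  ∫_0^1 12*x^5 dx = 2;  ∫_0^1 -3*x^4 dx = -3/5;
    ∫_0^1 -26*x^3 dx = -13/2;  ∫_0^1 -3*x^2 dx = -1;  ∫_0^1 12*x dx = 6;
    ∫_0^1 4 dx = 4.
  Sum: 4/7 + 2 − 3/5 − 13/2 − 1 + 6 + 4 = 313/70.
  ∫_0^1 u'(x)^2 dx = ∫_0^1 (36*x^4 + 72*x^3 - 36*x + 9) dx. Term by term:
    ∫_0^1 36*x^4 dx = 36/5;  ∫_0^1 72*x^3 dx = 18;  ∫_0^1 -36*x dx = -18;
    ∫_0^1 9 dx = 9.
  Sum: 36/5 + 18 − 18 + 9 = 81/5.
Adding: ||u||_{H^1}^2 = 313/70 + 81/5 = 1447/70.


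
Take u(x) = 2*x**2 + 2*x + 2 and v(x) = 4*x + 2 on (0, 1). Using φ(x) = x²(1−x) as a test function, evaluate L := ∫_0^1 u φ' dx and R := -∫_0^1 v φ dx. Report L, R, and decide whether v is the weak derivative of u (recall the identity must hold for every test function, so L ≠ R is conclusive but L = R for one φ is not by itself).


LHS = -11/30, RHS = -11/30. Yes, v = u' weakly.

u(x) = 2*x**2 + 2*x + 2, classical derivative u'(x) = 4*x + 2.
φ(x) = x²(1−x), so φ'(x) = x*(2 - 3*x).
Note φ(0) = φ(1) = 0, so the boundary term u·φ vanishes.
LHS = ∫_0^1 u(x) φ'(x) dx = ∫_0^1 (-6*x^4 - 2*x^3 - 2*x^2 + 4*x) dx. Term by term:
  ∫_0^1 -6*x^4 dx = -6/5;  ∫_0^1 -2*x^3 dx = -1/2;  ∫_0^1 -2*x^2 dx = -2/3;
  ∫_0^1 4*x dx = 2.
Sum: -6/5 − 1/2 − 2/3 + 2 = -11/30.
So LHS = -11/30.
∫_0^1 v(x) φ(x) dx = ∫_0^1 (-4*x^4 + 2*x^3 + 2*x^2) dx. Term by term:
  ∫_0^1 -4*x^4 dx = -4/5;  ∫_0^1 2*x^3 dx = 1/2;  ∫_0^1 2*x^2 dx = 2/3.
Sum: -4/5 + 1/2 + 2/3 = 11/30.
So RHS = -∫_0^1 v(x) φ(x) dx = -11/30.
LHS = RHS, so the identity holds for this test φ.
Moreover u is smooth here and v(x) = u'(x) = 4*x + 2 pointwise, so the identity holds for every test function. Hence v is the weak derivative of u.


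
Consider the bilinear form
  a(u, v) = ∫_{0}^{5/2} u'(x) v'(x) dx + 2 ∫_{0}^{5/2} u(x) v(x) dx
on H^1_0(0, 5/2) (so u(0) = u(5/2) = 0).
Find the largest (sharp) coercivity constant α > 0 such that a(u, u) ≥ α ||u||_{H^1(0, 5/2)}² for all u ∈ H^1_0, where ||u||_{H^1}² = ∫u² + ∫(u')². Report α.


α = 1

Coercivity of a(·,·) on H^1_0(0, 5/2) means a(u, u) ≥ α ||u||_{H^1}² for every u ∈ H^1_0.
The interval has length L = 5/2, and Poincaré/coercivity depend only on L. Here a(u, u) = ∫(u')² + (2)·∫u².
Here c = 2 ≥ 1, so a(u,u) = ∫(u')² + c∫u² ≥ ∫(u')² + ∫u² = ||u||_{H^1}², i.e. α = 1 works. No larger α is possible: a(u,u) ≥ α||u||_{H^1}² means (1−α)∫(u')² ≥ (α−c)∫u², and for the modes u_n = sin(nπ(x−x₀)/L) (x₀ the left endpoint) one has ∫u_n²/∫(u_n')² = (L/(nπ))² → 0, so a(u_n,u_n)/||u_n||_{H^1}² → 1. Hence the optimal constant is α = 1.
Therefore α = 1.


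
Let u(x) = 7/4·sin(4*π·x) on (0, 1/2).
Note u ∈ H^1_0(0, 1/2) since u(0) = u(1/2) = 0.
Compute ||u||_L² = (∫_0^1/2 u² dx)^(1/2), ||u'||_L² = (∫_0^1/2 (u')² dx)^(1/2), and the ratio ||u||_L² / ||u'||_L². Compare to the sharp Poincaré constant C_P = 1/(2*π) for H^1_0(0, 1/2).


||u||_L² / ||u'||_L² = 1/(4*π) < C_P = 1/(2*π).

u(x) = 7/4·sin(4*π·x), so u'(x) = 7*π*cos(4*π*x).
Writing u(x) = A·sin(kπx/L) with A = 7/4 and k = 2, use ∫_0^L sin²(kπx/L) dx = L/2 and ∫_0^L cos²(kπx/L) dx = L/2.
u² = 49/16·sin²(4*π·x) and (u')² = 49*π^2·cos²(4*π·x), and each of sin², cos² integrates to L/2 = 1/4 over (0, 1/2).
∫_0^1/2 u² dx = 49/64, so ||u||_L² = 7/8.
∫_0^1/2 (u')² dx = 49*π^2/4, so ||u'||_L² = 7*π/2.
Ratio ||u||_L² / ||u'||_L² = 1/(4*π).
Sharp Poincaré constant on H^1_0(0, 1/2) is C_P = L/π = 1/(2*π), achieved by sin(2*π·x).
This is the k = 2 harmonic; the ratio L/(kπ) is strictly less than C_P = L/π, consistent with the sharp inequality ||u||_L² ≤ C_P ||u'||_L².


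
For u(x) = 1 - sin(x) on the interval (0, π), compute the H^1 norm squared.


||u||_{H^1(0,π)}^2 = -4 + 2*π

u'(x) = -cos(x).
Expand u² and (u')² and integrate term by term on (0, π), using: for integers n ≥ 1, ∫_0^π sin²(nx) dx = ∫_0^π cos²(nx) dx = π/2; for n ≠ n', ∫_0^π sin(nx)sin(n'x) dx = ∫_0^π cos(nx)cos(n'x) dx = 0; and by product-to-sum, ∫_0^π sin(nx)cos(n'x) dx = ½∫_0^π [sin((n+n')x) + sin((n−n')x)] dx, which is 0 when n+n' is even and 2n/(n²−n'²) when n+n' is odd (it need not vanish on (0, π)). For the constant mode: ∫_0^π 1 dx = π, ∫_0^π cos(nx) dx = 0, ∫_0^π sin(nx) dx = (1−(−1)^n)/n.
  u² squared terms: (1)²·∫1 dx = 1·π = π;  (-1)²·∫sin(x)² dx = 1·π/2 = π/2.
  u² cross terms: 2·(1)·(-1)·∫1·sin(x) dx = -2·(2) = -4.
  So ∫_0^π u² dx = π + π/2 − 4 = -4 + 3*π/2.
  (u')² squared terms: (-1)²·∫cos(x)² dx = 1·π/2 = π/2.
  So ∫_0^π (u')² dx = π/2.
||u||_{H^1}^2 = (-4 + 3*π/2) + (π/2) = -4 + 2*π.


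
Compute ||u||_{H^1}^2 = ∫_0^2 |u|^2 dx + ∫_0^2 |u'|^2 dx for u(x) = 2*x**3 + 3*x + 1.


||u||_{H^1}^2 = 19192/35

The H^1 norm (squared) on an interval (0, L) is
  ||u||_{H^1}^2 = ∫_0^L u(x)^2 dx + ∫_0^L u'(x)^2 dx.
Compute u'(x) = 6*x**2 + 3.
Then u(x)^2 = 4*x**6 + 12*x**4 + 4*x**3 + 9*x**2 + 6*x + 1 and u'(x)^2 = 36*x**4 + 36*x**2 + 9.
Integrate each monomial from 0 to 2 using ∫_0^2 c·x^n dx = c·2^(n+1)/(n+1):
  ∫_0^2 u(x)^2 dx = ∫_0^2 (4*x^6 + 12*x^4 + 4*x^3 + 9*x^2 + 6*x + 1) dx. Term by term:
    ∫_0^2 4*x^6 dx = 512/7;  ∫_0^2 12*x^4 dx = 384/5;  ∫_0^2 4*x^3 dx = 16;
    ∫_0^2 9*x^2 dx = 24;  ∫_0^2 6*x dx = 12;  ∫_0^2 1 dx = 2.
  Sum: 512/7 + 384/5 + 16 + 24 + 12 + 2 = 7138/35.
  ∫_0^2 u'(x)^2 dx = ∫_0^2 (36*x^4 + 36*x^2 + 9) dx. Term by term:
    ∫_0^2 36*x^4 dx = 1152/5;  ∫_0^2 36*x^2 dx = 96;  ∫_0^2 9 dx = 18.
  Sum: 1152/5 + 96 + 18 = 1722/5.
Adding: ||u||_{H^1}^2 = 7138/35 + 1722/5 = 19192/35.


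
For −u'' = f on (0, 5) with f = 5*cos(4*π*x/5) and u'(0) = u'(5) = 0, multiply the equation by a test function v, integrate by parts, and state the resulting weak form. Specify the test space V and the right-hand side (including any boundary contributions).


V = H^1(0, 5) (no boundary constraint on v; u is determined up to an additive constant); weak form: ∫_0^5 u'v' dx = ∫_0^5 (5*cos(4*π*x/5)) v dx for all v ∈ V.

Multiply both sides by a test function v and integrate from 0 to 5:
  ∫_0^5 −u''(x) v(x) dx = ∫_0^5 f(x) v(x) dx.
Integrate the LHS by parts once:
  ∫_0^5 −u'' v dx = −[u'(x) v(x)]_0^5 + ∫_0^5 u'(x) v'(x) dx.
Thus ∫_0^5 u'(x) v'(x) dx = ∫_0^5 f(x) v(x) dx + [u'(x) v(x)]_0^5.
Choose V so that boundary terms are either known or forced to vanish.
u has homogeneous Neumann: u'(0) = u'(5) = 0. So [u' v]_0^5 = 0·v(5) − 0·v(0) = 0 for any v; take V = H^1(0, 5).
Weak formulation: find u (satisfying any essential BC) such that ∫_0^5 u'(x) v'(x) dx = ∫_0^5 f v dx for all v ∈ V (homogeneous Neumann, so boundary terms vanish).
Substituting f(x) = 5*cos(4*π*x/5), the right-hand side is ∫_0^5 (5*cos(4*π*x/5)) v dx.
Compatibility check (pure Neumann): taking v ≡ 1 ∈ V gives 0 = ∫_0^5 f dx + (0) − (0), i.e. ∫_0^5 f dx must equal u'(0) − u'(5) = 0. Indeed ∫_0^5 (5*cos(4*π*x/5)) dx = 0, so the data are compatible. The solution is then unique only up to an additive constant (fix it e.g. by requiring ∫_0^5 u dx = 0).


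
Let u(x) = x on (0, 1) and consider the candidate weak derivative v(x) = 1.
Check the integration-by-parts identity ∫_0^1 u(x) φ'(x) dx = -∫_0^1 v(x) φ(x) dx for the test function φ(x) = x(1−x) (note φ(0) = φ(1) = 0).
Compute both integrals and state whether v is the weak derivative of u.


LHS = -1/6, RHS = -1/6. Yes, v = u' weakly.

u(x) = x, classical derivative u'(x) = 1.
φ(x) = x(1−x), so φ'(x) = 1 - 2*x.
Note φ(0) = φ(1) = 0, so the boundary term u·φ vanishes.
LHS = ∫_0^1 u(x) φ'(x) dx = ∫_0^1 (-2*x^2 + x) dx. Term by term:
  ∫_0^1 -2*x^2 dx = -2/3;  ∫_0^1 x dx = 1/2.
Sum: -2/3 + 1/2 = -1/6.
So LHS = -1/6.
∫_0^1 v(x) φ(x) dx = ∫_0^1 (-x^2 + x) dx. Term by term:
  ∫_0^1 -x^2 dx = -1/3;  ∫_0^1 x dx = 1/2.
Sum: -1/3 + 1/2 = 1/6.
So RHS = -∫_0^1 v(x) φ(x) dx = -1/6.
LHS = RHS, so the identity holds for this test φ.
Moreover u is smooth here and v(x) = u'(x) = 1 pointwise, so the identity holds for every test function. Hence v is the weak derivative of u.


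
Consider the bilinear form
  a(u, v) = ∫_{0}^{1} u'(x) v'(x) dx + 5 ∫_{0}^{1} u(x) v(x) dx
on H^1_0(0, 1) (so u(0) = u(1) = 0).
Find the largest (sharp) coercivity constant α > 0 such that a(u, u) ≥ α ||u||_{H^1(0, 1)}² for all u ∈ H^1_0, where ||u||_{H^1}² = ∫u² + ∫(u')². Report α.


α = 1

Coercivity of a(·,·) on H^1_0(0, 1) means a(u, u) ≥ α ||u||_{H^1}² for every u ∈ H^1_0.
The interval has length L = 1, and Poincaré/coercivity depend only on L. Here a(u, u) = ∫(u')² + (5)·∫u².
Here c = 5 ≥ 1, so a(u,u) = ∫(u')² + c∫u² ≥ ∫(u')² + ∫u² = ||u||_{H^1}², i.e. α = 1 works. No larger α is possible: a(u,u) ≥ α||u||_{H^1}² means (1−α)∫(u')² ≥ (α−c)∫u², and for the modes u_n = sin(nπ(x−x₀)/L) (x₀ the left endpoint) one has ∫u_n²/∫(u_n')² = (L/(nπ))² → 0, so a(u_n,u_n)/||u_n||_{H^1}² → 1. Hence the optimal constant is α = 1.
Therefore α = 1.


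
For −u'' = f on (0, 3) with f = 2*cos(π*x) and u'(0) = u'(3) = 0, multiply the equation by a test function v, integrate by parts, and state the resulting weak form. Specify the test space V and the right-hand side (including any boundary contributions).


V = H^1(0, 3) (no boundary constraint on v; u is determined up to an additive constant); weak form: ∫_0^3 u'v' dx = ∫_0^3 (2*cos(π*x)) v dx for all v ∈ V.

Multiply both sides by a test function v and integrate from 0 to 3:
  ∫_0^3 −u''(x) v(x) dx = ∫_0^3 f(x) v(x) dx.
Integrate the LHS by parts once:
  ∫_0^3 −u'' v dx = −[u'(x) v(x)]_0^3 + ∫_0^3 u'(x) v'(x) dx.
Thus ∫_0^3 u'(x) v'(x) dx = ∫_0^3 f(x) v(x) dx + [u'(x) v(x)]_0^3.
Choose V so that boundary terms are either known or forced to vanish.
u has homogeneous Neumann: u'(0) = u'(3) = 0. So [u' v]_0^3 = 0·v(3) − 0·v(0) = 0 for any v; take V = H^1(0, 3).
Weak formulation: find u (satisfying any essential BC) such that ∫_0^3 u'(x) v'(x) dx = ∫_0^3 f v dx for all v ∈ V (homogeneous Neumann, so boundary terms vanish).
Substituting f(x) = 2*cos(π*x), the right-hand side is ∫_0^3 (2*cos(π*x)) v dx.
Compatibility check (pure Neumann): taking v ≡ 1 ∈ V gives 0 = ∫_0^3 f dx + (0) − (0), i.e. ∫_0^3 f dx must equal u'(0) − u'(3) = 0. Indeed ∫_0^3 (2*cos(π*x)) dx = 0, so the data are compatible. The solution is then unique only up to an additive constant (fix it e.g. by requiring ∫_0^3 u dx = 0).


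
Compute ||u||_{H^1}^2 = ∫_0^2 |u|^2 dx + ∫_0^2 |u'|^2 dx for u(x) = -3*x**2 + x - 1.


||u||_{H^1}^2 = 1864/15

The H^1 norm (squared) on an interval (0, L) is
  ||u||_{H^1}^2 = ∫_0^L u(x)^2 dx + ∫_0^L u'(x)^2 dx.
Compute u'(x) = 1 - 6*x.
Then u(x)^2 = 9*x**4 - 6*x**3 + 7*x**2 - 2*x + 1 and u'(x)^2 = 36*x**2 - 12*x + 1.
Integrate each monomial from 0 to 2 using ∫_0^2 c·x^n dx = c·2^(n+1)/(n+1):
  ∫_0^2 u(x)^2 dx = ∫_0^2 (9*x^4 - 6*x^3 + 7*x^2 - 2*x + 1) dx. Term by term:
    ∫_0^2 9*x^4 dx = 288/5;  ∫_0^2 -6*x^3 dx = -24;  ∫_0^2 7*x^2 dx = 56/3;
    ∫_0^2 -2*x dx = -4;  ∫_0^2 1 dx = 2.
  Sum: 288/5 − 24 + 56/3 − 4 + 2 = 754/15.
  ∫_0^2 u'(x)^2 dx = ∫_0^2 (36*x^2 - 12*x + 1) dx. Term by term:
    ∫_0^2 36*x^2 dx = 96;  ∫_0^2 -12*x dx = -24;  ∫_0^2 1 dx = 2.
  Sum: 96 − 24 + 2 = 74.
Adding: ||u||_{H^1}^2 = 754/15 + 74 = 1864/15.


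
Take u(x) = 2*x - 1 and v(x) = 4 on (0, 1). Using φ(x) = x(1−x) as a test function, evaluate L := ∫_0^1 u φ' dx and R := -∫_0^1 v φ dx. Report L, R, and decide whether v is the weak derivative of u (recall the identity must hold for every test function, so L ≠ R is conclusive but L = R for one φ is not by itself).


LHS = -1/3, RHS = -2/3. No, v is not the weak derivative of u.

u(x) = 2*x - 1, classical derivative u'(x) = 2.
φ(x) = x(1−x), so φ'(x) = 1 - 2*x.
Note φ(0) = φ(1) = 0, so the boundary term u·φ vanishes.
LHS = ∫_0^1 u(x) φ'(x) dx = ∫_0^1 (-4*x^2 + 4*x - 1) dx. Term by term:
  ∫_0^1 -4*x^2 dx = -4/3;  ∫_0^1 4*x dx = 2;  ∫_0^1 -1 dx = -1.
Sum: -4/3 + 2 − 1 = -1/3.
So LHS = -1/3.
∫_0^1 v(x) φ(x) dx = ∫_0^1 (-4*x^2 + 4*x) dx. Term by term:
  ∫_0^1 -4*x^2 dx = -4/3;  ∫_0^1 4*x dx = 2.
Sum: -4/3 + 2 = 2/3.
So RHS = -∫_0^1 v(x) φ(x) dx = -2/3.
LHS − RHS = 1/3 ≠ 0, so the identity fails.
(For a valid weak derivative the identity must hold for EVERY test function, in particular this one. The failure shows v is NOT the weak derivative of u.)
Correct weak derivative would be u'(x) = 2.


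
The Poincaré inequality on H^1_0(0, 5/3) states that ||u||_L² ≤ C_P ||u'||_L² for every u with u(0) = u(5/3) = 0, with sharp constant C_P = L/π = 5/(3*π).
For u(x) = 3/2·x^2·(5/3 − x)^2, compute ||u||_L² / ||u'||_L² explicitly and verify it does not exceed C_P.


||u||_L² / ||u'||_L² = 5*sqrt(3)/18 < C_P = 5/(3*π).

u(x) = 3/2·x^2·(5/3 − x)^2, so u'(x) = x*(3*x - 5)*(6*x - 5)/3.
u(x) = 3/2·x^2·(5/3 − x)^2 vanishes at x = 0 and x = 5/3, so u ∈ H^1_0(0, 5/3). Differentiate via the product rule and integrate the resulting polynomials term by term.
  ∫_0^5/3 u² dx = ∫_0^5/3 (9*x^8/4 - 15*x^7 + 75*x^6/2 - 125*x^5/3 + 625*x^4/36) dx. Term by term:
    ∫_0^5/3 9*x^8/4 dx = 1953125/78732;  ∫_0^5/3 -15*x^7 dx = -1953125/17496;  ∫_0^5/3 75*x^6/2 dx = 1953125/10206;
    ∫_0^5/3 -125*x^5/3 dx = -1953125/13122;  ∫_0^5/3 625*x^4/36 dx = 390625/8748.
  Sum: 1953125/78732 − 1953125/17496 + 1953125/10206 − 1953125/13122 + 390625/8748 = 390625/1102248.
  ∫_0^5/3 (u')² dx = ∫_0^5/3 (36*x^6 - 180*x^5 + 325*x^4 - 250*x^3 + 625*x^2/9) dx. Term by term:
    ∫_0^5/3 36*x^6 dx = 312500/1701;  ∫_0^5/3 -180*x^5 dx = -156250/243;  ∫_0^5/3 325*x^4 dx = 203125/243;
    ∫_0^5/3 -250*x^3 dx = -78125/162;  ∫_0^5/3 625*x^2/9 dx = 78125/729.
  Sum: 312500/1701 − 156250/243 + 203125/243 − 78125/162 + 78125/729 = 15625/10206.
∫_0^5/3 u² dx = 390625/1102248, so ||u||_L² = 625*sqrt(42)/6804.
∫_0^5/3 (u')² dx = 15625/10206, so ||u'||_L² = 125*sqrt(14)/378.
Ratio ||u||_L² / ||u'||_L² = 5*sqrt(3)/18.
Sharp Poincaré constant on H^1_0(0, 5/3) is C_P = L/π = 5/(3*π), achieved by sin(3*π/5·x).
A polynomial bump cannot attain the sharp Poincaré constant (only the first sine eigenfunction does), so the ratio is strictly less than C_P, consistent with ||u||_L² ≤ C_P ||u'||_L².


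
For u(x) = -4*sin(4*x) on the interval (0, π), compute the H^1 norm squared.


||u||_{H^1(0,π)}^2 = 136*π

u'(x) = -16*cos(4*x).
Expand u² and (u')² and integrate term by term on (0, π), using: for integers n ≥ 1, ∫_0^π sin²(nx) dx = ∫_0^π cos²(nx) dx = π/2; for n ≠ n', ∫_0^π sin(nx)sin(n'x) dx = ∫_0^π cos(nx)cos(n'x) dx = 0; and by product-to-sum, ∫_0^π sin(nx)cos(n'x) dx = ½∫_0^π [sin((n+n')x) + sin((n−n')x)] dx, which is 0 when n+n' is even and 2n/(n²−n'²) when n+n' is odd (it need not vanish on (0, π)).
  u² squared terms: (-4)²·∫sin(4x)² dx = 16·π/2 = 8*π.
  So ∫_0^π u² dx = 8*π.
  (u')² squared terms: (-16)²·∫cos(4x)² dx = 256·π/2 = 128*π.
  So ∫_0^π (u')² dx = 128*π.
||u||_{H^1}^2 = (8*π) + (128*π) = 136*π.


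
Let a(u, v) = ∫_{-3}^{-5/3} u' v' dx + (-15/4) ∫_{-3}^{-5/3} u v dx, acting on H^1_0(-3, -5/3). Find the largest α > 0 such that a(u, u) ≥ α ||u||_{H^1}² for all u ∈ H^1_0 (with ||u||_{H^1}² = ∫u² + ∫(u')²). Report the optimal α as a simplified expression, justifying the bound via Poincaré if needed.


α = 3*(-20 + 3*π^2)/(16 + 9*π^2)

Coercivity of a(·,·) on H^1_0(-3, -5/3) means a(u, u) ≥ α ||u||_{H^1}² for every u ∈ H^1_0.
The interval has length L = 4/3, and Poincaré/coercivity depend only on L. Here a(u, u) = ∫(u')² + (-15/4)·∫u².
Here c = -15/4 < 0 with |c| < (π/L)² = 9*π^2/16, so coercivity still holds. The condition a(u,u) ≥ α||u||_{H^1}² reads (1−α)∫(u')² ≥ (α−c)∫u². Any admissible α is ≤ 1 (rapidly oscillating u have ∫u²/∫(u')² → 0), and α = 1 would force 0 ≥ (1−c)∫u², impossible since c < 1; so 1−α > 0. By the sharp Poincaré inequality on H^1_0 of an interval of length L, ∫(u')² ≥ (π/L)²∫u² with equality for the first sine mode sin(π(x−x₀)/L) (x₀ the left endpoint), so the inequality holds for all u iff (1−α)(π/L)² ≥ α − c, i.e. α ≤ ((π/L)² + c)/((π/L)² + 1) = (1 + c(L/π)²)/(1 + (L/π)²). (Direct route, valid since c ≤ 0: Poincaré gives c∫u² ≥ c(L/π)²∫(u')², so a(u,u) ≥ (1 + c(L/π)²)∫(u')², while ||u||_{H^1}² ≤ (1 + (L/π)²)∫(u')²; dividing yields the same α.) With (π/L)² = 9*π^2/16 and c = -15/4, the largest admissible constant is α = ((π/L)² + c)/((π/L)² + 1).
Simplifying, α = 3*(-20 + 3*π^2)/(16 + 9*π^2).


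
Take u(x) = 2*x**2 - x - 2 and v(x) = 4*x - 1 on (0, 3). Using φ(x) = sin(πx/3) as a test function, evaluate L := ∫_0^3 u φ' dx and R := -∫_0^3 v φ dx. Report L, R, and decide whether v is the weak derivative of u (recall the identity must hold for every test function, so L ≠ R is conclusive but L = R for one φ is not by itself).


LHS = -30/π, RHS = -30/π. Yes, v = u' weakly.

u(x) = 2*x**2 - x - 2, classical derivative u'(x) = 4*x - 1.
φ(x) = sin(πx/3), so φ'(x) = π*cos(π*x/3)/3.
Note φ(0) = φ(3) = 0, so the boundary term u·φ vanishes.
LHS = ∫_0^3 u(x) φ'(x) dx = ∫_0^3 (2*π*x^2*cos(π*x/3)/3 - π*x*cos(π*x/3)/3 - 2*π*cos(π*x/3)/3) dx. Term by term:
  ∫_0^3 -2*π*cos(π*x/3)/3 dx = 0;  ∫_0^3 -π*x*cos(π*x/3)/3 dx = 6/π;  ∫_0^3 2*π*x^2*cos(π*x/3)/3 dx = -36/π.
Sum: 0 + 6/π − 36/π = -30/π.
So LHS = -30/π.
∫_0^3 v(x) φ(x) dx = ∫_0^3 (4*x*sin(π*x/3) - sin(π*x/3)) dx. Term by term:
  ∫_0^3 -sin(π*x/3) dx = -6/π;  ∫_0^3 4*x*sin(π*x/3) dx = 36/π.
Sum: -6/π + 36/π = 30/π.
So RHS = -∫_0^3 v(x) φ(x) dx = -30/π.
LHS = RHS, so the identity holds for this test φ.
Moreover u is smooth here and v(x) = u'(x) = 4*x - 1 pointwise, so the identity holds for every test function. Hence v is the weak derivative of u.


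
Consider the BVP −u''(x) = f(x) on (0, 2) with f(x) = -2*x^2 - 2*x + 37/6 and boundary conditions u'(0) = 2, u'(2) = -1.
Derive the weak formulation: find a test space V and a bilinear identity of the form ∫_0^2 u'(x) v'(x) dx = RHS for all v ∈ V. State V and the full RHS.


V = H^1(0, 2) (v unrestricted at boundary; u is determined up to an additive constant); weak form: ∫_0^2 u'v' dx = ∫_0^2 (-2*x^2 - 2*x + 37/6) v dx − v(2) − 2·v(0) for all v ∈ V.

Multiply both sides by a test function v and integrate from 0 to 2:
  ∫_0^2 −u''(x) v(x) dx = ∫_0^2 f(x) v(x) dx.
Integrate the LHS by parts once:
  ∫_0^2 −u'' v dx = −[u'(x) v(x)]_0^2 + ∫_0^2 u'(x) v'(x) dx.
Thus ∫_0^2 u'(x) v'(x) dx = ∫_0^2 f(x) v(x) dx + [u'(x) v(x)]_0^2.
Choose V so that boundary terms are either known or forced to vanish.
u has inhomogeneous Neumann u'(0) = 2, u'(2) = -1. [u' v]_0^2 = (-1)·v(2) − (2)·v(0) = − v(2) − 2·v(0). Take V = H^1(0, 2); boundary term becomes part of RHS.
Weak formulation: find u (satisfying any essential BC) such that ∫_0^2 u'(x) v'(x) dx = ∫_0^2 f v dx − v(2) − 2·v(0) for all v ∈ V (Neumann data are natural BCs: they enter the RHS as boundary terms).
Substituting f(x) = -2*x^2 - 2*x + 37/6, the right-hand side is ∫_0^2 (-2*x^2 - 2*x + 37/6) v dx − v(2) − 2·v(0).
Compatibility check (pure Neumann): taking v ≡ 1 ∈ V gives 0 = ∫_0^2 f dx + (-1) − (2), i.e. ∫_0^2 f dx must equal u'(0) − u'(2) = 3. Indeed ∫_0^2 (-2*x^2 - 2*x + 37/6) dx = 3, so the data are compatible. The solution is then unique only up to an additive constant (fix it e.g. by requiring ∫_0^2 u dx = 0).


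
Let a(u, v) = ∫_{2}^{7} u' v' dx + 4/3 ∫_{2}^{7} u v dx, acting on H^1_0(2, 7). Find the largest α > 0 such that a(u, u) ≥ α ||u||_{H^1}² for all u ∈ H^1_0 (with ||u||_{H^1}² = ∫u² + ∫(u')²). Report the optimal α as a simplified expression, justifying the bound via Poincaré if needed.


α = 1

Coercivity of a(·,·) on H^1_0(2, 7) means a(u, u) ≥ α ||u||_{H^1}² for every u ∈ H^1_0.
The interval has length L = 5, and Poincaré/coercivity depend only on L. Here a(u, u) = ∫(u')² + (4/3)·∫u².
Here c = 4/3 ≥ 1, so a(u,u) = ∫(u')² + c∫u² ≥ ∫(u')² + ∫u² = ||u||_{H^1}², i.e. α = 1 works. No larger α is possible: a(u,u) ≥ α||u||_{H^1}² means (1−α)∫(u')² ≥ (α−c)∫u², and for the modes u_n = sin(nπ(x−x₀)/L) (x₀ the left endpoint) one has ∫u_n²/∫(u_n')² = (L/(nπ))² → 0, so a(u_n,u_n)/||u_n||_{H^1}² → 1. Hence the optimal constant is α = 1.
Therefore α = 1.


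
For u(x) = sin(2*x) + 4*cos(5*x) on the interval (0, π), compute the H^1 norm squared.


||u||_{H^1(0,π)}^2 = -832/21 + 421*π/2

u'(x) = -20*sin(5*x) + 2*cos(2*x).
Expand u² and (u')² and integrate term by term on (0, π), using: for integers n ≥ 1, ∫_0^π sin²(nx) dx = ∫_0^π cos²(nx) dx = π/2; for n ≠ n', ∫_0^π sin(nx)sin(n'x) dx = ∫_0^π cos(nx)cos(n'x) dx = 0; and by product-to-sum, ∫_0^π sin(nx)cos(n'x) dx = ½∫_0^π [sin((n+n')x) + sin((n−n')x)] dx, which is 0 when n+n' is even and 2n/(n²−n'²) when n+n' is odd (it need not vanish on (0, π)).
  u² squared terms: (4)²·∫cos(5x)² dx = 16·π/2 = 8*π;  (1)²·∫sin(2x)² dx = 1·π/2 = π/2.
  u² cross terms: 2·(4)·(1)·∫cos(5x)·sin(2x) dx = 8·(-4/21) = -32/21.
  So ∫_0^π u² dx = 8*π + π/2 − 32/21 = -32/21 + 17*π/2.
  (u')² squared terms: (-20)²·∫sin(5x)² dx = 400·π/2 = 200*π;  (2)²·∫cos(2x)² dx = 4·π/2 = 2*π.
  (u')² cross terms: 2·(-20)·(2)·∫sin(5x)·cos(2x) dx = -80·(10/21) = -800/21.
  So ∫_0^π (u')² dx = 200*π + 2*π − 800/21 = -800/21 + 202*π.
||u||_{H^1}^2 = (-32/21 + 17*π/2) + (-800/21 + 202*π) = -832/21 + 421*π/2.


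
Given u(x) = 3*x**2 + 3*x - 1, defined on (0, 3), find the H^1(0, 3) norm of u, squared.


||u||_{H^1}^2 = 13179/10

The H^1 norm (squared) on an interval (0, L) is
  ||u||_{H^1}^2 = ∫_0^L u(x)^2 dx + ∫_0^L u'(x)^2 dx.
Compute u'(x) = 6*x + 3.
Then u(x)^2 = 9*x**4 + 18*x**3 + 3*x**2 - 6*x + 1 and u'(x)^2 = 36*x**2 + 36*x + 9.
Integrate each monomial from 0 to 3 using ∫_0^3 c·x^n dx = c·3^(n+1)/(n+1):
  ∫_0^3 u(x)^2 dx = ∫_0^3 (9*x^4 + 18*x^3 + 3*x^2 - 6*x + 1) dx. Term by term:
    ∫_0^3 9*x^4 dx = 2187/5;  ∫_0^3 18*x^3 dx = 729/2;  ∫_0^3 3*x^2 dx = 27;
    ∫_0^3 -6*x dx = -27;  ∫_0^3 1 dx = 3.
  Sum: 2187/5 + 729/2 + 27 − 27 + 3 = 8049/10.
  ∫_0^3 u'(x)^2 dx = ∫_0^3 (36*x^2 + 36*x + 9) dx. Term by term:
    ∫_0^3 36*x^2 dx = 324;  ∫_0^3 36*x dx = 162;  ∫_0^3 9 dx = 27.
  Sum: 324 + 162 + 27 = 513.
Adding: ||u||_{H^1}^2 = 8049/10 + 513 = 13179/10.
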